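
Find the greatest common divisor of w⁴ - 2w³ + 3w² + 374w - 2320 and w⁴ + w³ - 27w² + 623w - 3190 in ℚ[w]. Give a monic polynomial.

w³ - 10w² + 83w - 290

Apply the Euclidean algorithm:
  w⁴ - 2w³ + 3w² + 374w - 2320 = (w⁴ + w³ - 27w² + 623w - 3190) + (-3w³ + 30w² - 249w + 870)
  w⁴ + w³ - 27w² + 623w - 3190 = (-(1/3)w - 11/3)(-3w³ + 30w² - 249w + 870) + (0)
Last nonzero remainder: -3w³ + 30w² - 249w + 870. Dividing through by -3 gives the monic gcd w³ - 10w² + 83w - 290.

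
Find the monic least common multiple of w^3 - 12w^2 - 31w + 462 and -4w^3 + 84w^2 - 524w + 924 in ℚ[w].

Apply the Euclidean algorithm:
  w^3 - 12w^2 - 31w + 462 = (-1/4)(-4w^3 + 84w^2 - 524w + 924) + (9w^2 - 162w + 693)
  -4w^3 + 84w^2 - 524w + 924 = (-(4/9)w + 4/3)(9w^2 - 162w + 693) + (0)
Last nonzero remainder: 9w^2 - 162w + 693. Dividing through by 9 gives the monic gcd w^2 - 18w + 77.
Then lcm(f, g) = f·g / gcd(f, g); expanding and making the result monic gives the answer.

w^4 - 15w^3 + 5w^2 + 555w - 1386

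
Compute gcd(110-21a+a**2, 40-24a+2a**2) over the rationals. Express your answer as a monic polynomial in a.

-10+a

By polynomial division,
  a**2-21a+110 = (1/2)(2a**2-24a+40) + (-9a+90)
  2a**2-24a+40 = (-(2/9)a+4/9)(-9a+90) + (0)
Last nonzero remainder: -9a+90. Dividing through by -9 gives the monic gcd a-10.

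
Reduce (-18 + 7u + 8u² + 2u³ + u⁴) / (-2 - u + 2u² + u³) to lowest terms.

Euclidean algorithm in ℚ[u]:
  u⁴ + 2u³ + 8u² + 7u - 18 = (u)(u³ + 2u² - u - 2) + (9u² + 9u - 18)
  u³ + 2u² - u - 2 = ((1/9)u + 1/9)(9u² + 9u - 18) + (0)
Last nonzero remainder: 9u² + 9u - 18. Dividing through by 9 gives the monic gcd u² + u - 2.
Cancel u² + u - 2 from numerator and denominator to get the reduced form.

(9 + u + u²)/(1 + u)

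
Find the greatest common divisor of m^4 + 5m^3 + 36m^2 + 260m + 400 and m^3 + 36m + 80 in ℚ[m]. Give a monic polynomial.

Repeated division with remainder:
  m^4 + 5m^3 + 36m^2 + 260m + 400 = (m + 5)(m^3 + 36m + 80) + (0)
The last nonzero remainder m^3 + 36m + 80 is already monic.

m^3 + 36m + 80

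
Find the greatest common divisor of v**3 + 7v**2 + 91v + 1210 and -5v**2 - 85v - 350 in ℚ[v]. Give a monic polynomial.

Repeated division with remainder:
  v**3 + 7v**2 + 91v + 1210 = (-(1/5)v + 2)(-5v**2 - 85v - 350) + (191v + 1910)
  -5v**2 - 85v - 350 = (-(5/191)v - 35/191)(191v + 1910) + (0)
Last nonzero remainder: 191v + 1910. Dividing through by 191 gives the monic gcd v + 10.

v + 10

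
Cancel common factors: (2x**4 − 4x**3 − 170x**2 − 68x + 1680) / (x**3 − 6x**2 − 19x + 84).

Repeated division with remainder:
  2x**4 − 4x**3 − 170x**2 − 68x + 1680 = (2x + 8)(x**3 − 6x**2 − 19x + 84) + (−84x**2 − 84x + 1008)
  x**3 − 6x**2 − 19x + 84 = (−(1/84)x + 1/12)(−84x**2 − 84x + 1008) + (0)
Last nonzero remainder: −84x**2 − 84x + 1008. Dividing through by −84 gives the monic gcd x**2 + x − 12.
Cancel x**2 + x − 12 from numerator and denominator to get the reduced form.

(2x**2 − 6x − 140)/(x − 7)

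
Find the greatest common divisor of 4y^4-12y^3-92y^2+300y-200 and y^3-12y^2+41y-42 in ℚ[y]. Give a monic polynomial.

y-2

Apply the Euclidean algorithm:
  4y^4-12y^3-92y^2+300y-200 = (4y+36)(y^3-12y^2+41y-42) + (176y^2-1008y+1312)
  y^3-12y^2+41y-42 = ((1/176)y-69/1936)(176y^2-1008y+1312) + (-(288/121)y+576/121)
  176y^2-1008y+1312 = (-(1331/18)y+4961/18)(-(288/121)y+576/121) + (0)
Last nonzero remainder: -(288/121)y+576/121. Dividing through by -288/121 gives the monic gcd y-2.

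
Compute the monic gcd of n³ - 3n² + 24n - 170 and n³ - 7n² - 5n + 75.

By polynomial division,
  n³ - 3n² + 24n - 170 = (n³ - 7n² - 5n + 75) + (4n² + 29n - 245)
  n³ - 7n² - 5n + 75 = ((1/4)n - 57/16)(4n² + 29n - 245) + ((2553/16)n - 12765/16)
  4n² + 29n - 245 = ((64/2553)n + 784/2553)((2553/16)n - 12765/16) + (0)
Last nonzero remainder: (2553/16)n - 12765/16. Dividing through by 2553/16 gives the monic gcd n - 5.

n - 5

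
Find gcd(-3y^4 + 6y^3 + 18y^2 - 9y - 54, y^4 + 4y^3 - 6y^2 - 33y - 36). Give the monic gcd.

y^3 - 6y - 9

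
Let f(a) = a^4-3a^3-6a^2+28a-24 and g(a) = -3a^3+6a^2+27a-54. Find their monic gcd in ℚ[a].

a^2+a-6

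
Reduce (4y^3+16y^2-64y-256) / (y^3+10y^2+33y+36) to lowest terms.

Apply the Euclidean algorithm:
  4y^3+16y^2-64y-256 = (4)(y^3+10y^2+33y+36) + (-24y^2-196y-400)
  y^3+10y^2+33y+36 = (-(1/24)y-11/144)(-24y^2-196y-400) + ((49/36)y+49/9)
  -24y^2-196y-400 = (-(864/49)y-3600/49)((49/36)y+49/9) + (0)
Last nonzero remainder: (49/36)y+49/9. Dividing through by 49/36 gives the monic gcd y+4.
Cancel y+4 from numerator and denominator to get the reduced form.

(4y^2-64)/(y^2+6y+9)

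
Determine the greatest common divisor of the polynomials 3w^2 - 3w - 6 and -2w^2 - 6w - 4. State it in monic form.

w + 1

Repeated division with remainder:
  3w^2 - 3w - 6 = (-3/2)(-2w^2 - 6w - 4) + (-12w - 12)
  -2w^2 - 6w - 4 = ((1/6)w + 1/3)(-12w - 12) + (0)
Last nonzero remainder: -12w - 12. Dividing through by -12 gives the monic gcd w + 1.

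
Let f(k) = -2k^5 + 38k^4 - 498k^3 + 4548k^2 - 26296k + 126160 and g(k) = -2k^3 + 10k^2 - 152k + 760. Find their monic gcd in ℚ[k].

k^2 + 76

By polynomial division,
  -2k^5 + 38k^4 - 498k^3 + 4548k^2 - 26296k + 126160 = (k^2 - 14k + 103)(-2k^3 + 10k^2 - 152k + 760) + (630k^2 + 47880)
  -2k^3 + 10k^2 - 152k + 760 = (-(1/315)k + 1/63)(630k^2 + 47880) + (0)
Last nonzero remainder: 630k^2 + 47880. Dividing through by 630 gives the monic gcd k^2 + 76.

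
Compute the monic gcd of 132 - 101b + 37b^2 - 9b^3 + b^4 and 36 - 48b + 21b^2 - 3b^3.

Euclidean algorithm in ℚ[b]:
  b^4 - 9b^3 + 37b^2 - 101b + 132 = (-(1/3)b + 2/3)(-3b^3 + 21b^2 - 48b + 36) + (7b^2 - 57b + 108)
  -3b^3 + 21b^2 - 48b + 36 = (-(3/7)b - 24/49)(7b^2 - 57b + 108) + (-(1452/49)b + 4356/49)
  7b^2 - 57b + 108 = (-(343/1452)b + 147/121)(-(1452/49)b + 4356/49) + (0)
Last nonzero remainder: -(1452/49)b + 4356/49. Dividing through by -1452/49 gives the monic gcd b - 3.

-3 + b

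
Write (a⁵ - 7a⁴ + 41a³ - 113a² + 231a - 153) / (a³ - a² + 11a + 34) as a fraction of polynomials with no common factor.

Repeated division with remainder:
  a⁵ - 7a⁴ + 41a³ - 113a² + 231a - 153 = (a² - 6a + 24)(a³ - a² + 11a + 34) + (-57a² + 171a - 969)
  a³ - a² + 11a + 34 = (-(1/57)a - 2/57)(-57a² + 171a - 969) + (0)
Last nonzero remainder: -57a² + 171a - 969. Dividing through by -57 gives the monic gcd a² - 3a + 17.
Cancel a² - 3a + 17 from numerator and denominator to get the reduced form.

(a³ - 4a² + 12a - 9)/(a + 2)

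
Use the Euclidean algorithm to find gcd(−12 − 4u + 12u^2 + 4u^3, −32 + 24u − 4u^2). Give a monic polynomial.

1

Euclidean algorithm in ℚ[u]:
  4u^3 + 12u^2 − 4u − 12 = (−u − 9)(−4u^2 + 24u − 32) + (180u − 300)
  −4u^2 + 24u − 32 = (−(1/45)u + 13/135)(180u − 300) + (−28/9)
  180u − 300 = (−(405/7)u + 675/7)(−28/9) + (0)
The last nonzero remainder is the constant −28/9, so the polynomials are coprime and gcd = 1.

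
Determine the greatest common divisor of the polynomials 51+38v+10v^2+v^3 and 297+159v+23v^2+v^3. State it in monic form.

3+v

Euclidean algorithm in ℚ[v]:
  v^3+10v^2+38v+51 = (v^3+23v^2+159v+297) + (-13v^2-121v-246)
  v^3+23v^2+159v+297 = (-(1/13)v-178/169)(-13v^2-121v-246) + ((2135/169)v+6405/169)
  -13v^2-121v-246 = (-(2197/2135)v-13858/2135)((2135/169)v+6405/169) + (0)
Last nonzero remainder: (2135/169)v+6405/169. Dividing through by 2135/169 gives the monic gcd v+3.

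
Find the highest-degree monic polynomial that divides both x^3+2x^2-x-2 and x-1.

Repeated division with remainder:
  x^3+2x^2-x-2 = (x^2+3x+2)(x-1) + (0)
The last nonzero remainder x-1 is already monic.

x-1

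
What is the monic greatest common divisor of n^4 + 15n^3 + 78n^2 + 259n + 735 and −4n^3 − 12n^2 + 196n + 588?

Apply the Euclidean algorithm:
  n^4 + 15n^3 + 78n^2 + 259n + 735 = (−(1/4)n − 3)(−4n^3 − 12n^2 + 196n + 588) + (91n^2 + 994n + 2499)
  −4n^3 − 12n^2 + 196n + 588 = (−(4/91)n + 412/1183)(91n^2 + 994n + 2499) + (−(6816/169)n − 47712/169)
  91n^2 + 994n + 2499 = (−(15379/6816)n − 20111/2272)(−(6816/169)n − 47712/169) + (0)
Last nonzero remainder: −(6816/169)n − 47712/169. Dividing through by −6816/169 gives the monic gcd n + 7.

n + 7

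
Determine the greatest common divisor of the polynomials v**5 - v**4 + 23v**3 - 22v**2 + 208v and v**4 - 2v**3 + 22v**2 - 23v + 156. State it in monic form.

v**2 - 3v + 13

By polynomial division,
  v**5 - v**4 + 23v**3 - 22v**2 + 208v = (v + 1)(v**4 - 2v**3 + 22v**2 - 23v + 156) + (3v**3 - 21v**2 + 75v - 156)
  v**4 - 2v**3 + 22v**2 - 23v + 156 = ((1/3)v + 5/3)(3v**3 - 21v**2 + 75v - 156) + (32v**2 - 96v + 416)
  3v**3 - 21v**2 + 75v - 156 = ((3/32)v - 3/8)(32v**2 - 96v + 416) + (0)
Last nonzero remainder: 32v**2 - 96v + 416. Dividing through by 32 gives the monic gcd v**2 - 3v + 13.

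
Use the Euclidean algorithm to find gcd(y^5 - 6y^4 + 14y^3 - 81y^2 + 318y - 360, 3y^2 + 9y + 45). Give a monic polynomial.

Euclidean algorithm in ℚ[y]:
  y^5 - 6y^4 + 14y^3 - 81y^2 + 318y - 360 = ((1/3)y^3 - 3y^2 + (26/3)y - 8)(3y^2 + 9y + 45) + (0)
Last nonzero remainder: 3y^2 + 9y + 45. Dividing through by 3 gives the monic gcd y^2 + 3y + 15.

y^2 + 3y + 15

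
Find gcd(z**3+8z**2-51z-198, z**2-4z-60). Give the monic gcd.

1

Apply the Euclidean algorithm:
  z**3+8z**2-51z-198 = (z+12)(z**2-4z-60) + (57z+522)
  z**2-4z-60 = ((1/57)z-250/1083)(57z+522) + (21840/361)
  57z+522 = ((6859/7280)z+31407/3640)(21840/361) + (0)
The last nonzero remainder is the constant 21840/361, so the polynomials are coprime and gcd = 1.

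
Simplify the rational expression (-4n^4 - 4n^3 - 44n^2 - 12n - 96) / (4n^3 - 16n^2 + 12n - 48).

(-n^2 - n - 8)/(n - 4)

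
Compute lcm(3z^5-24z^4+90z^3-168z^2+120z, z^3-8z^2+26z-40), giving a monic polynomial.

Euclidean algorithm in ℚ[z]:
  3z^5-24z^4+90z^3-168z^2+120z = (3z^2+12)(z^3-8z^2+26z-40) + (48z^2-192z+480)
  z^3-8z^2+26z-40 = ((1/48)z-1/12)(48z^2-192z+480) + (0)
Last nonzero remainder: 48z^2-192z+480. Dividing through by 48 gives the monic gcd z^2-4z+10.
Then lcm(f, g) = f·g / gcd(f, g); expanding and making the result monic gives the answer.

z^6-12z^5+62z^4-176z^3+264z^2-160z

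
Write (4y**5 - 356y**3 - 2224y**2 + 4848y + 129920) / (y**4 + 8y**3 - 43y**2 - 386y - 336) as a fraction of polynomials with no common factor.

(4y**3 - 4y**2 - 128y - 2320)/(y**2 + 7y + 6)

Repeated division with remainder:
  4y**5 - 356y**3 - 2224y**2 + 4848y + 129920 = (4y - 32)(y**4 + 8y**3 - 43y**2 - 386y - 336) + (72y**3 - 2056y**2 - 6160y + 119168)
  y**4 + 8y**3 - 43y**2 - 386y - 336 = ((1/72)y + 329/648)(72y**3 - 2056y**2 - 6160y + 119168) + ((88000/81)y**2 + (88000/81)y - 4928000/81)
  72y**3 - 2056y**2 - 6160y + 119168 = ((729/11000)y - 10773/5500)((88000/81)y**2 + (88000/81)y - 4928000/81) + (0)
Last nonzero remainder: (88000/81)y**2 + (88000/81)y - 4928000/81. Dividing through by 88000/81 gives the monic gcd y**2 + y - 56.
Cancel y**2 + y - 56 from numerator and denominator to get the reduced form.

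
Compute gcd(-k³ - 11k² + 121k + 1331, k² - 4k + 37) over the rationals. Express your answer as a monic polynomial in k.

Euclidean algorithm in ℚ[k]:
  -k³ - 11k² + 121k + 1331 = (-k - 15)(k² - 4k + 37) + (98k + 1886)
  k² - 4k + 37 = ((1/98)k - 1139/4802)(98k + 1886) + (1162914/2401)
  98k + 1886 = ((117649/581457)k + 2264143/581457)(1162914/2401) + (0)
The last nonzero remainder is the constant 1162914/2401, so the polynomials are coprime and gcd = 1.

1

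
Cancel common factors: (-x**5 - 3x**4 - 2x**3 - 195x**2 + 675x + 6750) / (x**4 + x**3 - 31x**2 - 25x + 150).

(-x**3 - 3x**2 - 27x - 270)/(x**2 + x - 6)

By polynomial division,
  -x**5 - 3x**4 - 2x**3 - 195x**2 + 675x + 6750 = (-x - 2)(x**4 + x**3 - 31x**2 - 25x + 150) + (-31x**3 - 282x**2 + 775x + 7050)
  x**4 + x**3 - 31x**2 - 25x + 150 = (-(1/31)x + 251/961)(-31x**3 - 282x**2 + 775x + 7050) + ((65016/961)x**2 - 1625400/961)
  -31x**3 - 282x**2 + 775x + 7050 = (-(29791/65016)x - 45167/10836)((65016/961)x**2 - 1625400/961) + (0)
Last nonzero remainder: (65016/961)x**2 - 1625400/961. Dividing through by 65016/961 gives the monic gcd x**2 - 25.
Cancel x**2 - 25 from numerator and denominator to get the reduced form.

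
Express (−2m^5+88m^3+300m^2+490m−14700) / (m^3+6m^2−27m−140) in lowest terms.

Euclidean algorithm in ℚ[m]:
  −2m^5+88m^3+300m^2+490m−14700 = (−2m^2+12m−38)(m^3+6m^2−27m−140) + (572m^2+1144m−20020)
  m^3+6m^2−27m−140 = ((1/572)m+1/143)(572m^2+1144m−20020) + (0)
Last nonzero remainder: 572m^2+1144m−20020. Dividing through by 572 gives the monic gcd m^2+2m−35.
Cancel m^2+2m−35 from numerator and denominator to get the reduced form.

(−2m^3+4m^2+10m+420)/(m+4)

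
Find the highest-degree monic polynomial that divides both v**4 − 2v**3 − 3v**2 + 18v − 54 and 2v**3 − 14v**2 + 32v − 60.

Repeated division with remainder:
  v**4 − 2v**3 − 3v**2 + 18v − 54 = ((1/2)v + 5/2)(2v**3 − 14v**2 + 32v − 60) + (16v**2 − 32v + 96)
  2v**3 − 14v**2 + 32v − 60 = ((1/8)v − 5/8)(16v**2 − 32v + 96) + (0)
Last nonzero remainder: 16v**2 − 32v + 96. Dividing through by 16 gives the monic gcd v**2 − 2v + 6.

v**2 − 2v + 6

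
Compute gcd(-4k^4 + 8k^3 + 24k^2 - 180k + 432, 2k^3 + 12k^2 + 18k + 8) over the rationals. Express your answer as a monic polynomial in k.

Apply the Euclidean algorithm:
  -4k^4 + 8k^3 + 24k^2 - 180k + 432 = (-2k + 16)(2k^3 + 12k^2 + 18k + 8) + (-132k^2 - 452k + 304)
  2k^3 + 12k^2 + 18k + 8 = (-(1/66)k - 85/2178)(-132k^2 - 452k + 304) + ((5408/1089)k + 21632/1089)
  -132k^2 - 452k + 304 = (-(35937/1352)k + 20691/1352)((5408/1089)k + 21632/1089) + (0)
Last nonzero remainder: (5408/1089)k + 21632/1089. Dividing through by 5408/1089 gives the monic gcd k + 4.

k + 4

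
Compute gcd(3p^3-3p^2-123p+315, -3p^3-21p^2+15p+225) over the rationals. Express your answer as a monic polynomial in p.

p-3

Repeated division with remainder:
  3p^3-3p^2-123p+315 = (-1)(-3p^3-21p^2+15p+225) + (-24p^2-108p+540)
  -3p^3-21p^2+15p+225 = ((1/8)p+5/16)(-24p^2-108p+540) + (-(75/4)p+225/4)
  -24p^2-108p+540 = ((32/25)p+48/5)(-(75/4)p+225/4) + (0)
Last nonzero remainder: -(75/4)p+225/4. Dividing through by -75/4 gives the monic gcd p-3.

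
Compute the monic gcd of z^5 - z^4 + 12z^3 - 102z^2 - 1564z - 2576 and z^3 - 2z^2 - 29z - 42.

z^2 - 5z - 14

By polynomial division,
  z^5 - z^4 + 12z^3 - 102z^2 - 1564z - 2576 = (z^2 + z + 43)(z^3 - 2z^2 - 29z - 42) + (55z^2 - 275z - 770)
  z^3 - 2z^2 - 29z - 42 = ((1/55)z + 3/55)(55z^2 - 275z - 770) + (0)
Last nonzero remainder: 55z^2 - 275z - 770. Dividing through by 55 gives the monic gcd z^2 - 5z - 14.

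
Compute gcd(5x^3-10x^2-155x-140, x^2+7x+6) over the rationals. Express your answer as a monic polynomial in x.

Apply the Euclidean algorithm:
  5x^3-10x^2-155x-140 = (5x-45)(x^2+7x+6) + (130x+130)
  x^2+7x+6 = ((1/130)x+3/65)(130x+130) + (0)
Last nonzero remainder: 130x+130. Dividing through by 130 gives the monic gcd x+1.

x+1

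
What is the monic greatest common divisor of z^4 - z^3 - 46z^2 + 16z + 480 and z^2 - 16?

By polynomial division,
  z^4 - z^3 - 46z^2 + 16z + 480 = (z^2 - z - 30)(z^2 - 16) + (0)
The last nonzero remainder z^2 - 16 is already monic.

z^2 - 16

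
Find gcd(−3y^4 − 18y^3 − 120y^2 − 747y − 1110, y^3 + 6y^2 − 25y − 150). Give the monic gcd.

y + 5

Apply the Euclidean algorithm:
  −3y^4 − 18y^3 − 120y^2 − 747y − 1110 = (−3y)(y^3 + 6y^2 − 25y − 150) + (−195y^2 − 1197y − 1110)
  y^3 + 6y^2 − 25y − 150 = (−(1/195)y + 3/4225)(−195y^2 − 1197y − 1110) + (−(126084/4225)y − 126084/845)
  −195y^2 − 1197y − 1110 = ((274625/42028)y + 156325/21014)(−(126084/4225)y − 126084/845) + (0)
Last nonzero remainder: −(126084/4225)y − 126084/845. Dividing through by −126084/4225 gives the monic gcd y + 5.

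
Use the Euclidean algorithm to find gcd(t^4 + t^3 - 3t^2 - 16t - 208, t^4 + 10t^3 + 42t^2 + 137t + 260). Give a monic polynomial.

t^3 + 5t^2 + 17t + 52

Repeated division with remainder:
  t^4 + t^3 - 3t^2 - 16t - 208 = (t^4 + 10t^3 + 42t^2 + 137t + 260) + (-9t^3 - 45t^2 - 153t - 468)
  t^4 + 10t^3 + 42t^2 + 137t + 260 = (-(1/9)t - 5/9)(-9t^3 - 45t^2 - 153t - 468) + (0)
Last nonzero remainder: -9t^3 - 45t^2 - 153t - 468. Dividing through by -9 gives the monic gcd t^3 + 5t^2 + 17t + 52.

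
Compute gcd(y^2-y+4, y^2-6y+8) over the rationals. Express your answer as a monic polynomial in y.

Repeated division with remainder:
  y^2-y+4 = (y^2-6y+8) + (5y-4)
  y^2-6y+8 = ((1/5)y-26/25)(5y-4) + (96/25)
  5y-4 = ((125/96)y-25/24)(96/25) + (0)
The last nonzero remainder is the constant 96/25, so the polynomials are coprime and gcd = 1.

1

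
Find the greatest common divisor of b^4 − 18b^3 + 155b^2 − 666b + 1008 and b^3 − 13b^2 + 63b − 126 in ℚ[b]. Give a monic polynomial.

b − 6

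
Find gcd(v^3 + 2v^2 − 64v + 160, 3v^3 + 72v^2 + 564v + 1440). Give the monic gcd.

v + 10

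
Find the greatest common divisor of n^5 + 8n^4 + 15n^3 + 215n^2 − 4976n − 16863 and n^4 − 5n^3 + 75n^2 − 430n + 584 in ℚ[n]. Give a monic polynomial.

Apply the Euclidean algorithm:
  n^5 + 8n^4 + 15n^3 + 215n^2 − 4976n − 16863 = (n + 13)(n^4 − 5n^3 + 75n^2 − 430n + 584) + (5n^3 − 330n^2 + 30n − 24455)
  n^4 − 5n^3 + 75n^2 − 430n + 584 = ((1/5)n + 61/5)(5n^3 − 330n^2 + 30n − 24455) + (4095n^2 + 4095n + 298935)
  5n^3 − 330n^2 + 30n − 24455 = ((1/819)n − 67/819)(4095n^2 + 4095n + 298935) + (0)
Last nonzero remainder: 4095n^2 + 4095n + 298935. Dividing through by 4095 gives the monic gcd n^2 + n + 73.

n^2 + n + 73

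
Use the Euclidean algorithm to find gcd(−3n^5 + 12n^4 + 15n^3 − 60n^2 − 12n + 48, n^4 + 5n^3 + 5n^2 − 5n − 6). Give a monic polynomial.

Repeated division with remainder:
  −3n^5 + 12n^4 + 15n^3 − 60n^2 − 12n + 48 = (−3n + 27)(n^4 + 5n^3 + 5n^2 − 5n − 6) + (−105n^3 − 210n^2 + 105n + 210)
  n^4 + 5n^3 + 5n^2 − 5n − 6 = (−(1/105)n − 1/35)(−105n^3 − 210n^2 + 105n + 210) + (0)
Last nonzero remainder: −105n^3 − 210n^2 + 105n + 210. Dividing through by −105 gives the monic gcd n^3 + 2n^2 − n − 2.

n^3 + 2n^2 − n − 2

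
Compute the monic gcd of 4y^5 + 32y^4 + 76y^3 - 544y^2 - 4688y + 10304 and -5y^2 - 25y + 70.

Apply the Euclidean algorithm:
  4y^5 + 32y^4 + 76y^3 - 544y^2 - 4688y + 10304 = (-(4/5)y^3 - (12/5)y^2 - (72/5)y + 736/5)(-5y^2 - 25y + 70) + (0)
Last nonzero remainder: -5y^2 - 25y + 70. Dividing through by -5 gives the monic gcd y^2 + 5y - 14.

y^2 + 5y - 14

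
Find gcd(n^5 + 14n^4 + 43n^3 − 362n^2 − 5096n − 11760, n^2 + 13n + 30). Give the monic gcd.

n^2 + 13n + 30

Euclidean algorithm in ℚ[n]:
  n^5 + 14n^4 + 43n^3 − 362n^2 − 5096n − 11760 = (n^3 + n^2 − 392)(n^2 + 13n + 30) + (0)
The last nonzero remainder n^2 + 13n + 30 is already monic.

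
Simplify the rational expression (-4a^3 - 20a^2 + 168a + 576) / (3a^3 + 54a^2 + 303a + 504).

Apply the Euclidean algorithm:
  -4a^3 - 20a^2 + 168a + 576 = (-4/3)(3a^3 + 54a^2 + 303a + 504) + (52a^2 + 572a + 1248)
  3a^3 + 54a^2 + 303a + 504 = ((3/52)a + 21/52)(52a^2 + 572a + 1248) + (0)
Last nonzero remainder: 52a^2 + 572a + 1248. Dividing through by 52 gives the monic gcd a^2 + 11a + 24.
Cancel a^2 + 11a + 24 from numerator and denominator to get the reduced form.

(-4a + 24)/(3a + 21)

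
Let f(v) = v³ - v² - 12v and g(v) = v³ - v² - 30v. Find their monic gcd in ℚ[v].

By polynomial division,
  v³ - v² - 12v = (v³ - v² - 30v) + (18v)
  v³ - v² - 30v = ((1/18)v² - (1/18)v - 5/3)(18v) + (0)
Last nonzero remainder: 18v. Dividing through by 18 gives the monic gcd v.

v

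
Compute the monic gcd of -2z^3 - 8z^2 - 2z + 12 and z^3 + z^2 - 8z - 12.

Apply the Euclidean algorithm:
  -2z^3 - 8z^2 - 2z + 12 = (-2)(z^3 + z^2 - 8z - 12) + (-6z^2 - 18z - 12)
  z^3 + z^2 - 8z - 12 = (-(1/6)z + 1/3)(-6z^2 - 18z - 12) + (-4z - 8)
  -6z^2 - 18z - 12 = ((3/2)z + 3/2)(-4z - 8) + (0)
Last nonzero remainder: -4z - 8. Dividing through by -4 gives the monic gcd z + 2.

z + 2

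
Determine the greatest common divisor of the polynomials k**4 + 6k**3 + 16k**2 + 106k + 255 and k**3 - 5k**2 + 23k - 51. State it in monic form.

k**2 - 2k + 17

Apply the Euclidean algorithm:
  k**4 + 6k**3 + 16k**2 + 106k + 255 = (k + 11)(k**3 - 5k**2 + 23k - 51) + (48k**2 - 96k + 816)
  k**3 - 5k**2 + 23k - 51 = ((1/48)k - 1/16)(48k**2 - 96k + 816) + (0)
Last nonzero remainder: 48k**2 - 96k + 816. Dividing through by 48 gives the monic gcd k**2 - 2k + 17.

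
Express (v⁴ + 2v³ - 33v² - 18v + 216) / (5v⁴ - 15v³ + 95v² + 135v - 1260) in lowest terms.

(v² + 2v - 24)/(5v² - 15v + 140)

Euclidean algorithm in ℚ[v]:
  v⁴ + 2v³ - 33v² - 18v + 216 = (1/5)(5v⁴ - 15v³ + 95v² + 135v - 1260) + (5v³ - 52v² - 45v + 468)
  5v⁴ - 15v³ + 95v² + 135v - 1260 = (v + 37/5)(5v³ - 52v² - 45v + 468) + ((2624/5)v² - 23616/5)
  5v³ - 52v² - 45v + 468 = ((25/2624)v - 65/656)((2624/5)v² - 23616/5) + (0)
Last nonzero remainder: (2624/5)v² - 23616/5. Dividing through by 2624/5 gives the monic gcd v² - 9.
Cancel v² - 9 from numerator and denominator to get the reduced form.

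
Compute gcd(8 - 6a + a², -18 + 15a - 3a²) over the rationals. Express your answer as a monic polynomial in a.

Repeated division with remainder:
  a² - 6a + 8 = (-1/3)(-3a² + 15a - 18) + (-a + 2)
  -3a² + 15a - 18 = (3a - 9)(-a + 2) + (0)
Last nonzero remainder: -a + 2. Dividing through by -1 gives the monic gcd a - 2.

-2 + a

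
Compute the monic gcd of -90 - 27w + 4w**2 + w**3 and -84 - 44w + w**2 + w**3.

6 + w

By polynomial division,
  w**3 + 4w**2 - 27w - 90 = (w**3 + w**2 - 44w - 84) + (3w**2 + 17w - 6)
  w**3 + w**2 - 44w - 84 = ((1/3)w - 14/9)(3w**2 + 17w - 6) + (-(140/9)w - 280/3)
  3w**2 + 17w - 6 = (-(27/140)w + 9/140)(-(140/9)w - 280/3) + (0)
Last nonzero remainder: -(140/9)w - 280/3. Dividing through by -140/9 gives the monic gcd w + 6.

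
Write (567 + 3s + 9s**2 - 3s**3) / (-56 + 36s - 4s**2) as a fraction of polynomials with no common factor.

(81 + 12s + 3s**2)/(-8 + 4s)

Apply the Euclidean algorithm:
  -3s**3 + 9s**2 + 3s + 567 = ((3/4)s + 9/2)(-4s**2 + 36s - 56) + (-117s + 819)
  -4s**2 + 36s - 56 = ((4/117)s - 8/117)(-117s + 819) + (0)
Last nonzero remainder: -117s + 819. Dividing through by -117 gives the monic gcd s - 7.
Cancel s - 7 from numerator and denominator to get the reduced form.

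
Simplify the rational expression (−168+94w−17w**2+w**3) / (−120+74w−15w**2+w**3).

(−7+w)/(−5+w)

Apply the Euclidean algorithm:
  w**3−17w**2+94w−168 = (w**3−15w**2+74w−120) + (−2w**2+20w−48)
  w**3−15w**2+74w−120 = (−(1/2)w+5/2)(−2w**2+20w−48) + (0)
Last nonzero remainder: −2w**2+20w−48. Dividing through by −2 gives the monic gcd w**2−10w+24.
Cancel w**2−10w+24 from numerator and denominator to get the reduced form.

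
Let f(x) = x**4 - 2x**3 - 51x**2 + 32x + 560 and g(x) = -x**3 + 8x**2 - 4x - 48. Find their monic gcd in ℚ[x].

By polynomial division,
  x**4 - 2x**3 - 51x**2 + 32x + 560 = (-x - 6)(-x**3 + 8x**2 - 4x - 48) + (-7x**2 - 40x + 272)
  -x**3 + 8x**2 - 4x - 48 = ((1/7)x - 96/49)(-7x**2 - 40x + 272) + (-(5940/49)x + 23760/49)
  -7x**2 - 40x + 272 = ((343/5940)x + 833/1485)(-(5940/49)x + 23760/49) + (0)
Last nonzero remainder: -(5940/49)x + 23760/49. Dividing through by -5940/49 gives the monic gcd x - 4.

x - 4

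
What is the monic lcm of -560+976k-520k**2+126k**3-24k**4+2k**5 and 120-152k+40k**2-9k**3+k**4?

1680-3208k+2048k**2-638k**3+135k**4-18k**5+k**6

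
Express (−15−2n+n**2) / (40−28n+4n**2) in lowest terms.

(3+n)/(−8+4n)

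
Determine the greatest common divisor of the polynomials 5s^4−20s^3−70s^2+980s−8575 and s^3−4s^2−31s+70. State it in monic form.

s−7

Repeated division with remainder:
  5s^4−20s^3−70s^2+980s−8575 = (5s)(s^3−4s^2−31s+70) + (85s^2+630s−8575)
  s^3−4s^2−31s+70 = ((1/85)s−194/1445)(85s^2+630s−8575) + ((44640/289)s−312480/289)
  85s^2+630s−8575 = ((4913/8928)s+70805/8928)((44640/289)s−312480/289) + (0)
Last nonzero remainder: (44640/289)s−312480/289. Dividing through by 44640/289 gives the monic gcd s−7.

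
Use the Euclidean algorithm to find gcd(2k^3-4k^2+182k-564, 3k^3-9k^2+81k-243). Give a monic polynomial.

k-3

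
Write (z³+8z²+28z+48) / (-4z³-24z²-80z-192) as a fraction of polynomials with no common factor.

(-z²-4z-12)/(4z²+8z+48)

Apply the Euclidean algorithm:
  z³+8z²+28z+48 = (-1/4)(-4z³-24z²-80z-192) + (2z²+8z)
  -4z³-24z²-80z-192 = (-2z-4)(2z²+8z) + (-48z-192)
  2z²+8z = (-(1/24)z)(-48z-192) + (0)
Last nonzero remainder: -48z-192. Dividing through by -48 gives the monic gcd z+4.
Cancel z+4 from numerator and denominator to get the reduced form.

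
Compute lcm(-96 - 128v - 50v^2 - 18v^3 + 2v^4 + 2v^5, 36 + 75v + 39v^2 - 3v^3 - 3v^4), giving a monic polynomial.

-48 - 112v - 89v^2 - 34v^3 - 8v^4 + 2v^5 + v^6

Euclidean algorithm in ℚ[v]:
  2v^5 + 2v^4 - 18v^3 - 50v^2 - 128v - 96 = (-(2/3)v)(-3v^4 - 3v^3 + 39v^2 + 75v + 36) + (8v^3 - 104v - 96)
  -3v^4 - 3v^3 + 39v^2 + 75v + 36 = (-(3/8)v - 3/8)(8v^3 - 104v - 96) + (0)
Last nonzero remainder: 8v^3 - 104v - 96. Dividing through by 8 gives the monic gcd v^3 - 13v - 12.
Then lcm(f, g) = f·g / gcd(f, g); expanding and making the result monic gives the answer.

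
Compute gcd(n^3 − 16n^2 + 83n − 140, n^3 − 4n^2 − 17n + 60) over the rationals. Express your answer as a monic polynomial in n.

n − 5

Apply the Euclidean algorithm:
  n^3 − 16n^2 + 83n − 140 = (n^3 − 4n^2 − 17n + 60) + (−12n^2 + 100n − 200)
  n^3 − 4n^2 − 17n + 60 = (−(1/12)n − 13/36)(−12n^2 + 100n − 200) + ((22/9)n − 110/9)
  −12n^2 + 100n − 200 = (−(54/11)n + 180/11)((22/9)n − 110/9) + (0)
Last nonzero remainder: (22/9)n − 110/9. Dividing through by 22/9 gives the monic gcd n − 5.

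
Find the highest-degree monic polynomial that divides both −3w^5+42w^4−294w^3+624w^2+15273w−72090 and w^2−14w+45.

Apply the Euclidean algorithm:
  −3w^5+42w^4−294w^3+624w^2+15273w−72090 = (−3w^3−159w−1602)(w^2−14w+45) + (0)
The last nonzero remainder w^2−14w+45 is already monic.

w^2−14w+45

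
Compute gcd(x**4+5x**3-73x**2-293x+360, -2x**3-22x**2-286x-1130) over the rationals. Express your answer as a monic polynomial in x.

By polynomial division,
  x**4+5x**3-73x**2-293x+360 = (-(1/2)x+3)(-2x**3-22x**2-286x-1130) + (-150x**2+3750)
  -2x**3-22x**2-286x-1130 = ((1/75)x+11/75)(-150x**2+3750) + (-336x-1680)
  -150x**2+3750 = ((25/56)x-125/56)(-336x-1680) + (0)
Last nonzero remainder: -336x-1680. Dividing through by -336 gives the monic gcd x+5.

x+5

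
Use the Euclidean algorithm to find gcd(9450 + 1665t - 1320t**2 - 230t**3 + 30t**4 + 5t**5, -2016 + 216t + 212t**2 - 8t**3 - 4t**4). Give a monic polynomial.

By polynomial division,
  5t**5 + 30t**4 - 230t**3 - 1320t**2 + 1665t + 9450 = (-(5/4)t - 5)(-4t**4 - 8t**3 + 212t**2 + 216t - 2016) + (-5t**3 + 10t**2 + 225t - 630)
  -4t**4 - 8t**3 + 212t**2 + 216t - 2016 = ((4/5)t + 16/5)(-5t**3 + 10t**2 + 225t - 630) + (0)
Last nonzero remainder: -5t**3 + 10t**2 + 225t - 630. Dividing through by -5 gives the monic gcd t**3 - 2t**2 - 45t + 126.

126 - 45t - 2t**2 + t**3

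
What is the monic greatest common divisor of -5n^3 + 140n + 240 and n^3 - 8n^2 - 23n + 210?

Apply the Euclidean algorithm:
  -5n^3 + 140n + 240 = (-5)(n^3 - 8n^2 - 23n + 210) + (-40n^2 + 25n + 1290)
  n^3 - 8n^2 - 23n + 210 = (-(1/40)n + 59/320)(-40n^2 + 25n + 1290) + ((297/64)n - 891/32)
  -40n^2 + 25n + 1290 = (-(2560/297)n - 13760/297)((297/64)n - 891/32) + (0)
Last nonzero remainder: (297/64)n - 891/32. Dividing through by 297/64 gives the monic gcd n - 6.

n - 6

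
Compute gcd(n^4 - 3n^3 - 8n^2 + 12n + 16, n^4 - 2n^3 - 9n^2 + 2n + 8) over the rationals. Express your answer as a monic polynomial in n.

n^3 - n^2 - 10n - 8

Apply the Euclidean algorithm:
  n^4 - 3n^3 - 8n^2 + 12n + 16 = (n^4 - 2n^3 - 9n^2 + 2n + 8) + (-n^3 + n^2 + 10n + 8)
  n^4 - 2n^3 - 9n^2 + 2n + 8 = (-n + 1)(-n^3 + n^2 + 10n + 8) + (0)
Last nonzero remainder: -n^3 + n^2 + 10n + 8. Dividing through by -1 gives the monic gcd n^3 - n^2 - 10n - 8.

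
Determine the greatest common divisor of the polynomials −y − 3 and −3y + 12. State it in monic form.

Repeated division with remainder:
  −y − 3 = (1/3)(−3y + 12) + (−7)
  −3y + 12 = ((3/7)y − 12/7)(−7) + (0)
The last nonzero remainder is the constant −7, so the polynomials are coprime and gcd = 1.

1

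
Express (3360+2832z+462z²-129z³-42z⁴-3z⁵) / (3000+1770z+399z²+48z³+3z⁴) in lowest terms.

(56+22z-5z²-z³)/(50+7z+z²)

Apply the Euclidean algorithm:
  -3z⁵-42z⁴-129z³+462z²+2832z+3360 = (-z+2)(3z⁴+48z³+399z²+1770z+3000) + (174z³+1434z²+2292z-2640)
  3z⁴+48z³+399z²+1770z+3000 = ((1/58)z+225/1682)(174z³+1434z²+2292z-2640) + ((141000/841)z²+(1269000/841)z+2820000/841)
  174z³+1434z²+2292z-2640 = ((24389/23500)z-9251/11750)((141000/841)z²+(1269000/841)z+2820000/841) + (0)
Last nonzero remainder: (141000/841)z²+(1269000/841)z+2820000/841. Dividing through by 141000/841 gives the monic gcd z²+9z+20.
Cancel z²+9z+20 from numerator and denominator to get the reduced form.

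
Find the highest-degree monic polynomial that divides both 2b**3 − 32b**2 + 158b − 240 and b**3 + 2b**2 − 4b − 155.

Euclidean algorithm in ℚ[b]:
  2b**3 − 32b**2 + 158b − 240 = (2)(b**3 + 2b**2 − 4b − 155) + (−36b**2 + 166b + 70)
  b**3 + 2b**2 − 4b − 155 = (−(1/36)b − 119/648)(−36b**2 + 166b + 70) + ((9211/324)b − 46055/324)
  −36b**2 + 166b + 70 = (−(11664/9211)b − 4536/9211)((9211/324)b − 46055/324) + (0)
Last nonzero remainder: (9211/324)b − 46055/324. Dividing through by 9211/324 gives the monic gcd b − 5.

b − 5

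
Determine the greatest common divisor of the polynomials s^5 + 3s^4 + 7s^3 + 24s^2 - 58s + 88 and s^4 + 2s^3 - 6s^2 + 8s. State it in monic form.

s^3 + 2s^2 - 6s + 8

Apply the Euclidean algorithm:
  s^5 + 3s^4 + 7s^3 + 24s^2 - 58s + 88 = (s + 1)(s^4 + 2s^3 - 6s^2 + 8s) + (11s^3 + 22s^2 - 66s + 88)
  s^4 + 2s^3 - 6s^2 + 8s = ((1/11)s)(11s^3 + 22s^2 - 66s + 88) + (0)
Last nonzero remainder: 11s^3 + 22s^2 - 66s + 88. Dividing through by 11 gives the monic gcd s^3 + 2s^2 - 6s + 8.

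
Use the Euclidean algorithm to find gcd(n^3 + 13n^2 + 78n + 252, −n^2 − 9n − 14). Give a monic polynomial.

n + 7

Euclidean algorithm in ℚ[n]:
  n^3 + 13n^2 + 78n + 252 = (−n − 4)(−n^2 − 9n − 14) + (28n + 196)
  −n^2 − 9n − 14 = (−(1/28)n − 1/14)(28n + 196) + (0)
Last nonzero remainder: 28n + 196. Dividing through by 28 gives the monic gcd n + 7.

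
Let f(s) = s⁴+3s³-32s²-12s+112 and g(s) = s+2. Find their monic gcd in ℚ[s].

s+2

By polynomial division,
  s⁴+3s³-32s²-12s+112 = (s³+s²-34s+56)(s+2) + (0)
The last nonzero remainder s+2 is already monic.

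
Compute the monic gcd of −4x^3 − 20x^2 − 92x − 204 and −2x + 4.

1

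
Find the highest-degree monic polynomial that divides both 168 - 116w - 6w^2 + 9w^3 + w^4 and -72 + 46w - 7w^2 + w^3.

-2 + w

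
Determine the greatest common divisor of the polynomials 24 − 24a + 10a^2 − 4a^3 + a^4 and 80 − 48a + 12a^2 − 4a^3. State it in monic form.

−2 + a

Repeated division with remainder:
  a^4 − 4a^3 + 10a^2 − 24a + 24 = (−(1/4)a + 1/4)(−4a^3 + 12a^2 − 48a + 80) + (−5a^2 + 8a + 4)
  −4a^3 + 12a^2 − 48a + 80 = ((4/5)a − 28/25)(−5a^2 + 8a + 4) + (−(1056/25)a + 2112/25)
  −5a^2 + 8a + 4 = ((125/1056)a + 25/528)(−(1056/25)a + 2112/25) + (0)
Last nonzero remainder: −(1056/25)a + 2112/25. Dividing through by −1056/25 gives the monic gcd a − 2.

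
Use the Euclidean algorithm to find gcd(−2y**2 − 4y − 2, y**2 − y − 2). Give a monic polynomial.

Repeated division with remainder:
  −2y**2 − 4y − 2 = (−2)(y**2 − y − 2) + (−6y − 6)
  y**2 − y − 2 = (−(1/6)y + 1/3)(−6y − 6) + (0)
Last nonzero remainder: −6y − 6. Dividing through by −6 gives the monic gcd y + 1.

y + 1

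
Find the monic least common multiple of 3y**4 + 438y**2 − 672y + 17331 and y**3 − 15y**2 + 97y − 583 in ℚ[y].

By polynomial division,
  3y**4 + 438y**2 − 672y + 17331 = (3y + 45)(y**3 − 15y**2 + 97y − 583) + (822y**2 − 3288y + 43566)
  y**3 − 15y**2 + 97y − 583 = ((1/822)y − 11/822)(822y**2 − 3288y + 43566) + (0)
Last nonzero remainder: 822y**2 − 3288y + 43566. Dividing through by 822 gives the monic gcd y**2 − 4y + 53.
Then lcm(f, g) = f·g / gcd(f, g); expanding and making the result monic gives the answer.

y**5 − 11y**4 + 146y**3 − 1830y**2 + 8241y − 63547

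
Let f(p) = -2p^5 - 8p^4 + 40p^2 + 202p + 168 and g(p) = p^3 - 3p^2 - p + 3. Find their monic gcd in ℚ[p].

Euclidean algorithm in ℚ[p]:
  -2p^5 - 8p^4 + 40p^2 + 202p + 168 = (-2p^2 - 14p - 44)(p^3 - 3p^2 - p + 3) + (-100p^2 + 200p + 300)
  p^3 - 3p^2 - p + 3 = (-(1/100)p + 1/100)(-100p^2 + 200p + 300) + (0)
Last nonzero remainder: -100p^2 + 200p + 300. Dividing through by -100 gives the monic gcd p^2 - 2p - 3.

p^2 - 2p - 3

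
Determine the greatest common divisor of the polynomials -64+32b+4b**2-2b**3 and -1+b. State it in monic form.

1

Euclidean algorithm in ℚ[b]:
  -2b**3+4b**2+32b-64 = (-2b**2+2b+34)(b-1) + (-30)
  b-1 = (-(1/30)b+1/30)(-30) + (0)
The last nonzero remainder is the constant -30, so the polynomials are coprime and gcd = 1.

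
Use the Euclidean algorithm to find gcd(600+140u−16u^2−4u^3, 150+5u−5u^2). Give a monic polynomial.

Apply the Euclidean algorithm:
  −4u^3−16u^2+140u+600 = ((4/5)u+4)(−5u^2+5u+150) + (0)
Last nonzero remainder: −5u^2+5u+150. Dividing through by −5 gives the monic gcd u^2−u−30.

−30−u+u^2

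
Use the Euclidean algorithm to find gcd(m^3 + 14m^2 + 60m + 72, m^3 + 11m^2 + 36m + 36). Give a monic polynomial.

Repeated division with remainder:
  m^3 + 14m^2 + 60m + 72 = (m^3 + 11m^2 + 36m + 36) + (3m^2 + 24m + 36)
  m^3 + 11m^2 + 36m + 36 = ((1/3)m + 1)(3m^2 + 24m + 36) + (0)
Last nonzero remainder: 3m^2 + 24m + 36. Dividing through by 3 gives the monic gcd m^2 + 8m + 12.

m^2 + 8m + 12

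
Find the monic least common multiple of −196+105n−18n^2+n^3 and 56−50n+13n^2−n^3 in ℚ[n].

Euclidean algorithm in ℚ[n]:
  n^3−18n^2+105n−196 = (−1)(−n^3+13n^2−50n+56) + (−5n^2+55n−140)
  −n^3+13n^2−50n+56 = ((1/5)n−2/5)(−5n^2+55n−140) + (0)
Last nonzero remainder: −5n^2+55n−140. Dividing through by −5 gives the monic gcd n^2−11n+28.
Then lcm(f, g) = f·g / gcd(f, g); expanding and making the result monic gives the answer.

392−406n+141n^2−20n^3+n^4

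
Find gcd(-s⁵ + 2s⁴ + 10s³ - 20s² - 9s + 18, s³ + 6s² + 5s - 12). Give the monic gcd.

s² + 2s - 3

Apply the Euclidean algorithm:
  -s⁵ + 2s⁴ + 10s³ - 20s² - 9s + 18 = (-s² + 8s - 33)(s³ + 6s² + 5s - 12) + (126s² + 252s - 378)
  s³ + 6s² + 5s - 12 = ((1/126)s + 2/63)(126s² + 252s - 378) + (0)
Last nonzero remainder: 126s² + 252s - 378. Dividing through by 126 gives the monic gcd s² + 2s - 3.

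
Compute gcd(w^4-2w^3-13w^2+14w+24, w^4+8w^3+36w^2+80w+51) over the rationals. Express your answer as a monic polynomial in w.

Euclidean algorithm in ℚ[w]:
  w^4-2w^3-13w^2+14w+24 = (w^4+8w^3+36w^2+80w+51) + (-10w^3-49w^2-66w-27)
  w^4+8w^3+36w^2+80w+51 = (-(1/10)w-31/100)(-10w^3-49w^2-66w-27) + ((1421/100)w^2+(1421/25)w+4263/100)
  -10w^3-49w^2-66w-27 = (-(1000/1421)w-900/1421)((1421/100)w^2+(1421/25)w+4263/100) + (0)
Last nonzero remainder: (1421/100)w^2+(1421/25)w+4263/100. Dividing through by 1421/100 gives the monic gcd w^2+4w+3.

w^2+4w+3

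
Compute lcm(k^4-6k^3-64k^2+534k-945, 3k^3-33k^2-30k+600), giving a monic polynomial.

k^6-12k^5-68k^4+1158k^3-1589k^2-15690k+37800

By polynomial division,
  k^4-6k^3-64k^2+534k-945 = ((1/3)k+5/3)(3k^3-33k^2-30k+600) + (k^2+384k-1945)
  3k^3-33k^2-30k+600 = (3k-1185)(k^2+384k-1945) + (460845k-2304225)
  k^2+384k-1945 = ((1/460845)k+389/460845)(460845k-2304225) + (0)
Last nonzero remainder: 460845k-2304225. Dividing through by 460845 gives the monic gcd k-5.
Then lcm(f, g) = f·g / gcd(f, g); expanding and making the result monic gives the answer.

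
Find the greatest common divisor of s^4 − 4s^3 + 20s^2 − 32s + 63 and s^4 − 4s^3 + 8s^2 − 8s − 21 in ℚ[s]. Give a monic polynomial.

Repeated division with remainder:
  s^4 − 4s^3 + 20s^2 − 32s + 63 = (s^4 − 4s^3 + 8s^2 − 8s − 21) + (12s^2 − 24s + 84)
  s^4 − 4s^3 + 8s^2 − 8s − 21 = ((1/12)s^2 − (1/6)s − 1/4)(12s^2 − 24s + 84) + (0)
Last nonzero remainder: 12s^2 − 24s + 84. Dividing through by 12 gives the monic gcd s^2 − 2s + 7.

s^2 − 2s + 7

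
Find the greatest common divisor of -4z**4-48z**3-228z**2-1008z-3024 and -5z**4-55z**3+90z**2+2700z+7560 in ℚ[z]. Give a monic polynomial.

z**2+12z+36

Repeated division with remainder:
  -4z**4-48z**3-228z**2-1008z-3024 = (4/5)(-5z**4-55z**3+90z**2+2700z+7560) + (-4z**3-300z**2-3168z-9072)
  -5z**4-55z**3+90z**2+2700z+7560 = ((5/4)z-80)(-4z**3-300z**2-3168z-9072) + (-19950z**2-239400z-718200)
  -4z**3-300z**2-3168z-9072 = ((2/9975)z+6/475)(-19950z**2-239400z-718200) + (0)
Last nonzero remainder: -19950z**2-239400z-718200. Dividing through by -19950 gives the monic gcd z**2+12z+36.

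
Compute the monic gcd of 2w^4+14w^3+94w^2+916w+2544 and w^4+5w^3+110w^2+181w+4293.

Repeated division with remainder:
  2w^4+14w^3+94w^2+916w+2544 = (2)(w^4+5w^3+110w^2+181w+4293) + (4w^3-126w^2+554w-6042)
  w^4+5w^3+110w^2+181w+4293 = ((1/4)w+73/8)(4w^3-126w^2+554w-6042) + ((4485/4)w^2-(13455/4)w+237705/4)
  4w^3-126w^2+554w-6042 = ((16/4485)w-152/1495)((4485/4)w^2-(13455/4)w+237705/4) + (0)
Last nonzero remainder: (4485/4)w^2-(13455/4)w+237705/4. Dividing through by 4485/4 gives the monic gcd w^2-3w+53.

w^2-3w+53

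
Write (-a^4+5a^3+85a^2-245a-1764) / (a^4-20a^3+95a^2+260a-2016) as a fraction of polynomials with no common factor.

(-a-7)/(a-8)

Repeated division with remainder:
  -a^4+5a^3+85a^2-245a-1764 = (-1)(a^4-20a^3+95a^2+260a-2016) + (-15a^3+180a^2+15a-3780)
  a^4-20a^3+95a^2+260a-2016 = (-(1/15)a+8/15)(-15a^3+180a^2+15a-3780) + (0)
Last nonzero remainder: -15a^3+180a^2+15a-3780. Dividing through by -15 gives the monic gcd a^3-12a^2-a+252.
Cancel a^3-12a^2-a+252 from numerator and denominator to get the reduced form.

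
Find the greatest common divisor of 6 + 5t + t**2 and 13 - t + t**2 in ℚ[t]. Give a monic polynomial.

1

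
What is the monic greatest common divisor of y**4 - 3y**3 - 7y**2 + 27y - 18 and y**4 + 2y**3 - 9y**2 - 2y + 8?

y**2 - 3y + 2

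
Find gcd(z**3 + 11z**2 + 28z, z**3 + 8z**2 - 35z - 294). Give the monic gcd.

z + 7

By polynomial division,
  z**3 + 11z**2 + 28z = (z**3 + 8z**2 - 35z - 294) + (3z**2 + 63z + 294)
  z**3 + 8z**2 - 35z - 294 = ((1/3)z - 13/3)(3z**2 + 63z + 294) + (140z + 980)
  3z**2 + 63z + 294 = ((3/140)z + 3/10)(140z + 980) + (0)
Last nonzero remainder: 140z + 980. Dividing through by 140 gives the monic gcd z + 7.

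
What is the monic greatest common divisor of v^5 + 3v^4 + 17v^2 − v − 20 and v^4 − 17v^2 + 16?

Euclidean algorithm in ℚ[v]:
  v^5 + 3v^4 + 17v^2 − v − 20 = (v + 3)(v^4 − 17v^2 + 16) + (17v^3 + 68v^2 − 17v − 68)
  v^4 − 17v^2 + 16 = ((1/17)v − 4/17)(17v^3 + 68v^2 − 17v − 68) + (0)
Last nonzero remainder: 17v^3 + 68v^2 − 17v − 68. Dividing through by 17 gives the monic gcd v^3 + 4v^2 − v − 4.

v^3 + 4v^2 − v − 4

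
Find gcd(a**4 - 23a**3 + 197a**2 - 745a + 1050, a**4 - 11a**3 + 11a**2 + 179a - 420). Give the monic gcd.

a**2 - 12a + 35

Repeated division with remainder:
  a**4 - 23a**3 + 197a**2 - 745a + 1050 = (a**4 - 11a**3 + 11a**2 + 179a - 420) + (-12a**3 + 186a**2 - 924a + 1470)
  a**4 - 11a**3 + 11a**2 + 179a - 420 = (-(1/12)a - 3/8)(-12a**3 + 186a**2 - 924a + 1470) + ((15/4)a**2 - 45a + 525/4)
  -12a**3 + 186a**2 - 924a + 1470 = (-(16/5)a + 56/5)((15/4)a**2 - 45a + 525/4) + (0)
Last nonzero remainder: (15/4)a**2 - 45a + 525/4. Dividing through by 15/4 gives the monic gcd a**2 - 12a + 35.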